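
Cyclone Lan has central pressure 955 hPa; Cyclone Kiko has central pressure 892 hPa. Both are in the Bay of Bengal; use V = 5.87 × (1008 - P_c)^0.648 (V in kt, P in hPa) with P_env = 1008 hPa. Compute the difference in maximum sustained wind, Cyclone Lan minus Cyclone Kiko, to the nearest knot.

-51 kt

Cyclone Lan: ΔP = 53; V ≈ 5.87 × 53^0.648 ≈ 76.91 kt.
Cyclone Kiko: ΔP = 116; V ≈ 5.87 × 116^0.648 ≈ 127.76 kt.
Difference ≈ 76.91 − 127.76 = -50.85 → -51 kt.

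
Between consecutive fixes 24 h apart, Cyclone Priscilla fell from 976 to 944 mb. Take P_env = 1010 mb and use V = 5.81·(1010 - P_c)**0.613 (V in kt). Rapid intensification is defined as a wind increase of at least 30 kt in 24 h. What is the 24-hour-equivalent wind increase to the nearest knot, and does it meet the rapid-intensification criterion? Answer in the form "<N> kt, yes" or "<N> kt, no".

25 kt, no

V₁: ΔP = 34, V ≈ 5.81 × 34^0.613 ≈ 50.46 kt.
V₂: ΔP = 66, V ≈ 5.81 × 66^0.613 ≈ 75.78 kt.
ΔV over 24 h = 25.32 kt → 24 h equivalent = 25.32 × 24/24 ≈ 25.32 kt.
25 kt < 30 kt ⇒ not rapid intensification.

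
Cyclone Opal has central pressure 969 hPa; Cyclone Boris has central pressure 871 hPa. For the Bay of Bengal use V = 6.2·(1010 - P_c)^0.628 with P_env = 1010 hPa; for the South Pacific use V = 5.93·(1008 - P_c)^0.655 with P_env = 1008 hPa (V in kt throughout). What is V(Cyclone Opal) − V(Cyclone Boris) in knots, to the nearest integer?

-85 kt

Cyclone Opal: ΔP = 41; V ≈ 6.2 × 41^0.628 ≈ 63.86 kt.
Cyclone Boris: ΔP = 137; V ≈ 5.93 × 137^0.655 ≈ 148.80 kt.
Difference ≈ 63.86 − 148.80 = -84.94 → -85 kt.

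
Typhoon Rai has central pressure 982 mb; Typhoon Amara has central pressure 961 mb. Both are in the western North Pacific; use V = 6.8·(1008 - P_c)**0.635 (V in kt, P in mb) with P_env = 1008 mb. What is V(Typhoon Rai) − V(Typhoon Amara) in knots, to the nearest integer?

Typhoon Rai: ΔP = 26; V ≈ 6.8 × 26^0.635 ≈ 53.83 kt.
Typhoon Amara: ΔP = 47; V ≈ 6.8 × 47^0.635 ≈ 78.40 kt.
Difference ≈ 53.83 − 78.40 = -24.57 → -25 kt.

-25 kt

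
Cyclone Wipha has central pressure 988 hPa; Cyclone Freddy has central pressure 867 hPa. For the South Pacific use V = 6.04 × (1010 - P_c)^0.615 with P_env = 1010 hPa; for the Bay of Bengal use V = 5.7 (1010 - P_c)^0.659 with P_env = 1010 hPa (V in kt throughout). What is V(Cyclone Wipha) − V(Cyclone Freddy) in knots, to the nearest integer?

Cyclone Wipha: ΔP = 22; V ≈ 6.04 × 22^0.615 ≈ 40.42 kt.
Cyclone Freddy: ΔP = 143; V ≈ 5.7 × 143^0.659 ≈ 150.05 kt.
Difference ≈ 40.42 − 150.05 = -109.63 → -110 kt.

-110 kt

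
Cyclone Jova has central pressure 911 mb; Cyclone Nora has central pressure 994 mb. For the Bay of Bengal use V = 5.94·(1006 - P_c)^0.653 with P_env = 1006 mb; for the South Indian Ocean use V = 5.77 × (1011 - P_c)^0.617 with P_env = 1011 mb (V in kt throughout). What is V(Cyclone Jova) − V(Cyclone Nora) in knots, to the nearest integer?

Cyclone Jova: ΔP = 95; V ≈ 5.94 × 95^0.653 ≈ 116.21 kt.
Cyclone Nora: ΔP = 17; V ≈ 5.77 × 17^0.617 ≈ 33.14 kt.
Difference ≈ 116.21 − 33.14 = 83.07 → 83 kt.

83 kt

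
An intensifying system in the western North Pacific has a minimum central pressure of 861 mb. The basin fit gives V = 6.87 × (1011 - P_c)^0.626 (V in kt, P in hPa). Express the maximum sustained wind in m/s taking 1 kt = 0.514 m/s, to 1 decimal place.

81.3 m/s

ΔP = 1011 − 861 = 150 mb.
V ≈ 6.87 × 150^0.626 = 6.87 × 23.027 ≈ 158.194 kt.
158.194 × 0.514 ≈ 81.31 m/s → 81.3 m/s.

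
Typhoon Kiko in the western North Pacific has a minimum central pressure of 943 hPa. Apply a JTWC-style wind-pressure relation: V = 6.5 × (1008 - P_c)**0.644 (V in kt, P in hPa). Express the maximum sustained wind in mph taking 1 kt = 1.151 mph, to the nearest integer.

ΔP = 1008 − 943 = 65 hPa.
V ≈ 6.5 × 65^0.644 = 6.5 × 14.707 ≈ 95.594 kt.
95.594 × 1.151 ≈ 110.03 mph → 110 mph.

110 mph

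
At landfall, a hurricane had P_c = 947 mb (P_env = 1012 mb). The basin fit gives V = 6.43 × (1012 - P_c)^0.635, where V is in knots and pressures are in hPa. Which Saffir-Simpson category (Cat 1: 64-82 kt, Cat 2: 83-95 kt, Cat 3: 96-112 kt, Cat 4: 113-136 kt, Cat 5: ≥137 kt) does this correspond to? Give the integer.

2

ΔP = 1012 − 947 = 65 mb.
V ≈ 6.43 × 65^0.635 = 6.43 × 14.16 ≈ 91 kt.
91 kt falls in the Category 2 band.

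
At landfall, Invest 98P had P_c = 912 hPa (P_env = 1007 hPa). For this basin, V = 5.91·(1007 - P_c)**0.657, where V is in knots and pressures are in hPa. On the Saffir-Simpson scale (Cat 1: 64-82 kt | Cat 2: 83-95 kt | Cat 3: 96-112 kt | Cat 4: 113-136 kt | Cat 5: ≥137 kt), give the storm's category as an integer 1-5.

4

ΔP = 1007 − 912 = 95 hPa.
V ≈ 5.91 × 95^0.657 = 5.91 × 19.92 ≈ 118 kt.
118 kt falls in the Category 4 band.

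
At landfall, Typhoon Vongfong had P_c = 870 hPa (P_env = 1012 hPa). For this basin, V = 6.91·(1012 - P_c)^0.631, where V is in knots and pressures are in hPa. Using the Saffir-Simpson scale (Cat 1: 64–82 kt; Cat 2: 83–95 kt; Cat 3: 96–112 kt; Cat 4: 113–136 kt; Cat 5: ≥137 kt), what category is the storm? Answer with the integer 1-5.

ΔP = 1012 − 870 = 142 hPa.
V ≈ 6.91 × 142^0.631 = 6.91 × 22.81 ≈ 158 kt.
158 kt falls in the Category 5 band.

5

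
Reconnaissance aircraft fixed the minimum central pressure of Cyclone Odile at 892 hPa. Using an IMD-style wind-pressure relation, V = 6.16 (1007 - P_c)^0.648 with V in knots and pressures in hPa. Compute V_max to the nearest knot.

ΔP = 1007 − 892 = 115 hPa.
115^0.648 ≈ 21.644.
V ≈ 6.16 × 21.644 ≈ 133.3 kt.

133 kt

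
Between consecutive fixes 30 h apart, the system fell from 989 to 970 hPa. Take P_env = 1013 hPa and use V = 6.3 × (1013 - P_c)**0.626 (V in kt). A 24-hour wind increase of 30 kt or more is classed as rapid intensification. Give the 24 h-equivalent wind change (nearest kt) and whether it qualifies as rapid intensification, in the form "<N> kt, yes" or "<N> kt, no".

16 kt, no

V₁: ΔP = 24, V ≈ 6.3 × 24^0.626 ≈ 46.06 kt.
V₂: ΔP = 43, V ≈ 6.3 × 43^0.626 ≈ 66.36 kt.
ΔV over 30 h = 20.30 kt → 24 h equivalent = 20.30 × 24/30 ≈ 16.24 kt.
16 kt < 30 kt ⇒ not rapid intensification.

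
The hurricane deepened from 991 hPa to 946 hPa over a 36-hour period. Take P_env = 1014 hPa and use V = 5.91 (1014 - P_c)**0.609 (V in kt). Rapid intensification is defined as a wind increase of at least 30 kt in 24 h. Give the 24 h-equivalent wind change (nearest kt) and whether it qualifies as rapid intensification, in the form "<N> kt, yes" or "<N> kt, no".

V₁: ΔP = 23, V ≈ 5.91 × 23^0.609 ≈ 39.89 kt.
V₂: ΔP = 68, V ≈ 5.91 × 68^0.609 ≈ 77.19 kt.
ΔV over 36 h = 37.30 kt → 24 h equivalent = 37.30 × 24/36 ≈ 24.87 kt.
25 kt < 30 kt ⇒ not rapid intensification.

25 kt, no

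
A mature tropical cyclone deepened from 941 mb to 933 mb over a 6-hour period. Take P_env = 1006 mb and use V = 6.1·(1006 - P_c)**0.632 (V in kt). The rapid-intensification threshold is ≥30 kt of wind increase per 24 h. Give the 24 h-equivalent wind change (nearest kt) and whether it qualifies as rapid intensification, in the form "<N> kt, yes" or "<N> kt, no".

V₁: ΔP = 65, V ≈ 6.1 × 65^0.632 ≈ 85.33 kt.
V₂: ΔP = 73, V ≈ 6.1 × 73^0.632 ≈ 91.82 kt.
ΔV over 6 h = 6.49 kt → 24 h equivalent = 6.49 × 24/6 ≈ 25.96 kt.
26 kt < 30 kt ⇒ not rapid intensification.

26 kt, no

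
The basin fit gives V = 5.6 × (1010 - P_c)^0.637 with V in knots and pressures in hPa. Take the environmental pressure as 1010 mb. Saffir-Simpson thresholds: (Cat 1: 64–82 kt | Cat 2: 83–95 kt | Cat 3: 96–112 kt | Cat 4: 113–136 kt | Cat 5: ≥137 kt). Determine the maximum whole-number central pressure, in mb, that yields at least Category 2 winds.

941 mb

Category 2 begins at V = 83 kt.
Required ΔP = (83/5.6)^(1/0.637) = 14.821^1.570 ≈ 68.89 mb.
P_c ≤ 1010 − 68.89 = 941.11, so the highest integer P_c is 941 mb.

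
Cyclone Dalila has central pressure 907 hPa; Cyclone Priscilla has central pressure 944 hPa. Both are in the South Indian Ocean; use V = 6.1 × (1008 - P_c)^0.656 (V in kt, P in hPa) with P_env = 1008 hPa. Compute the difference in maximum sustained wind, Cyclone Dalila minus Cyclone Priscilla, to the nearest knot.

Cyclone Dalila: ΔP = 101; V ≈ 6.1 × 101^0.656 ≈ 125.94 kt.
Cyclone Priscilla: ΔP = 64; V ≈ 6.1 × 64^0.656 ≈ 93.36 kt.
Difference ≈ 125.94 − 93.36 = 32.58 → 33 kt.

33 kt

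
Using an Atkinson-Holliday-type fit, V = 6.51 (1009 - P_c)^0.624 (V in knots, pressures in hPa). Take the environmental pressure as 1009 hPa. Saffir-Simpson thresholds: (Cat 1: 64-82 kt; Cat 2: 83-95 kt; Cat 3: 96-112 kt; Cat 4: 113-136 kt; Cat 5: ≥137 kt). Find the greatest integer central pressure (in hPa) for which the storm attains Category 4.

912 hPa

Category 4 begins at V = 113 kt.
Required ΔP = (113/6.51)^(1/0.624) = 17.358^1.603 ≈ 96.91 hPa.
P_c ≤ 1009 − 96.91 = 912.09, so the highest integer P_c is 912 hPa.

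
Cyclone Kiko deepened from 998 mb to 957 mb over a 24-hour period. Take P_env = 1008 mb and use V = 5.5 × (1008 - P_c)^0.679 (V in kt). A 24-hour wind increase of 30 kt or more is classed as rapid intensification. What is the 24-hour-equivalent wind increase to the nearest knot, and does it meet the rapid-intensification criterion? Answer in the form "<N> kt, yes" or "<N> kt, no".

V₁: ΔP = 10, V ≈ 5.5 × 10^0.679 ≈ 26.26 kt.
V₂: ΔP = 51, V ≈ 5.5 × 51^0.679 ≈ 79.40 kt.
ΔV over 24 h = 53.14 kt → 24 h equivalent = 53.14 × 24/24 ≈ 53.14 kt.
53 kt ≥ 30 kt ⇒ rapid intensification.

53 kt, yes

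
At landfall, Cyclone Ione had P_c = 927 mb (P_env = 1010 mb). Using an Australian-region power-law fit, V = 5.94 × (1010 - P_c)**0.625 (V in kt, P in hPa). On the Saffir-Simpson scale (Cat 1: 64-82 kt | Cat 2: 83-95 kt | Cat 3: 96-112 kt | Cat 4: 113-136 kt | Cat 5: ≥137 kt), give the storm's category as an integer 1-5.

ΔP = 1010 − 927 = 83 mb.
V ≈ 5.94 × 83^0.625 = 5.94 × 15.83 ≈ 94 kt.
94 kt falls in the Category 2 band.

2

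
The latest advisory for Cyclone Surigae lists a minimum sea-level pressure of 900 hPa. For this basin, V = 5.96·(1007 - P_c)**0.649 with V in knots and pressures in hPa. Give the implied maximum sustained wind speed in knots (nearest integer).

124 kt

ΔP = 1007 − 900 = 107 hPa.
107^0.649 ≈ 20.752.
V ≈ 5.96 × 20.752 ≈ 123.7 kt.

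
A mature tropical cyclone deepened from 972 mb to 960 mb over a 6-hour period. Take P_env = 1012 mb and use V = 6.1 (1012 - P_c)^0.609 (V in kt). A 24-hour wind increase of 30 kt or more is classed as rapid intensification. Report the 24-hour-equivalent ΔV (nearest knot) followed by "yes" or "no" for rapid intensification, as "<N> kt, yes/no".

V₁: ΔP = 40, V ≈ 6.1 × 40^0.609 ≈ 57.67 kt.
V₂: ΔP = 52, V ≈ 6.1 × 52^0.609 ≈ 67.67 kt.
ΔV over 6 h = 10.00 kt → 24 h equivalent = 10.00 × 24/6 ≈ 40.00 kt.
40 kt ≥ 30 kt ⇒ rapid intensification.

40 kt, yes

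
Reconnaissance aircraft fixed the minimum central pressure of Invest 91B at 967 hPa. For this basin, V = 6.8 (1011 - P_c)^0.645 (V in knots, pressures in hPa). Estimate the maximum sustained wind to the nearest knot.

78 kt

ΔP = 1011 − 967 = 44 hPa.
44^0.645 ≈ 11.482.
V ≈ 6.8 × 11.482 ≈ 78.1 kt.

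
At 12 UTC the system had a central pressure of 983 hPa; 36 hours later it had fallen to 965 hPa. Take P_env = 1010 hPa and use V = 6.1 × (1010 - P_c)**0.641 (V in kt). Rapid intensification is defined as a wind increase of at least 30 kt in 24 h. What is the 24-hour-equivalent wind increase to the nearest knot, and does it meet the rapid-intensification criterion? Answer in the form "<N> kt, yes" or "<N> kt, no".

13 kt, no

V₁: ΔP = 27, V ≈ 6.1 × 27^0.641 ≈ 50.45 kt.
V₂: ΔP = 45, V ≈ 6.1 × 45^0.641 ≈ 69.99 kt.
ΔV over 36 h = 19.54 kt → 24 h equivalent = 19.54 × 24/36 ≈ 13.03 kt.
13 kt < 30 kt ⇒ not rapid intensification.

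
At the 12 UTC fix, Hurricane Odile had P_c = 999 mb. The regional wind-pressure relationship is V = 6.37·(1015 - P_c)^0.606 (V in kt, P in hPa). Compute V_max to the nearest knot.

34 kt

ΔP = 1015 − 999 = 16 mb.
16^0.606 ≈ 5.367.
V ≈ 6.37 × 5.367 ≈ 34.2 kt.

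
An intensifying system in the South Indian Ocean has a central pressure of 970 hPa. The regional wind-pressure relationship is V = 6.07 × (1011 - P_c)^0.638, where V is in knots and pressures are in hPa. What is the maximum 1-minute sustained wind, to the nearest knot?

65 kt

ΔP = 1011 − 970 = 41 hPa.
41^0.638 ≈ 10.689.
V ≈ 6.07 × 10.689 ≈ 64.9 kt.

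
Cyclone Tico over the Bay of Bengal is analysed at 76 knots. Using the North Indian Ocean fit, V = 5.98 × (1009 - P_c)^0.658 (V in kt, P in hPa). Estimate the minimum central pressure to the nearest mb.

ΔP = (V / 5.98)^(1/0.658) = (76/5.98)^1.520.
76/5.98 = 12.709; 12.709^1.520 ≈ 47.64 mb.
P_c = 1009 − 47.64 = 961.36 ≈ 961 mb.

961 mb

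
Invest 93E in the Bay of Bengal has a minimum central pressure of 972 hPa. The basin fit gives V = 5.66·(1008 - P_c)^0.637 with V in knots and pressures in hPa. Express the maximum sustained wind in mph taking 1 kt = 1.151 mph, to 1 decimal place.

63.9 mph

ΔP = 1008 − 972 = 36 hPa.
V ≈ 5.66 × 36^0.637 = 5.66 × 9.803 ≈ 55.486 kt.
55.486 × 1.151 ≈ 63.86 mph → 63.9 mph.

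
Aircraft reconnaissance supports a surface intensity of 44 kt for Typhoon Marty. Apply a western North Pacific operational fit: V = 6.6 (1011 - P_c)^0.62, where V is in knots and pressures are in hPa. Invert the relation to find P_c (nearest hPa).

990 hPa

ΔP = (V / 6.6)^(1/0.62) = (44/6.6)^1.613.
44/6.6 = 6.667; 6.667^1.613 ≈ 21.32 hPa.
P_c = 1011 − 21.32 = 989.68 ≈ 990 hPa.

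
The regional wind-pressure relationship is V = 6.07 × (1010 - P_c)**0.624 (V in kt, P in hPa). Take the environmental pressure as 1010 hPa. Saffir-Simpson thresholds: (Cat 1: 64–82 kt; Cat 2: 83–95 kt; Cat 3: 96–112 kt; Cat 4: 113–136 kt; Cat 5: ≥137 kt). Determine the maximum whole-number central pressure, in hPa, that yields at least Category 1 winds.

Category 1 begins at V = 64 kt.
Required ΔP = (64/6.07)^(1/0.624) = 10.544^1.603 ≈ 43.59 hPa.
P_c ≤ 1010 − 43.59 = 966.41, so the highest integer P_c is 966 hPa.

966 hPa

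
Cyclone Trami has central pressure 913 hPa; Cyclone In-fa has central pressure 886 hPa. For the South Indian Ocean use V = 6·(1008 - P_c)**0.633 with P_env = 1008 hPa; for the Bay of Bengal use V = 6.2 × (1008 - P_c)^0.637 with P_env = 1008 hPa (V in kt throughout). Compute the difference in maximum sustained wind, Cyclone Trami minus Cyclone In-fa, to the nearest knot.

-25 kt

Cyclone Trami: ΔP = 95; V ≈ 6 × 95^0.633 ≈ 107.16 kt.
Cyclone In-fa: ΔP = 122; V ≈ 6.2 × 122^0.637 ≈ 132.25 kt.
Difference ≈ 107.16 − 132.25 = -25.09 → -25 kt.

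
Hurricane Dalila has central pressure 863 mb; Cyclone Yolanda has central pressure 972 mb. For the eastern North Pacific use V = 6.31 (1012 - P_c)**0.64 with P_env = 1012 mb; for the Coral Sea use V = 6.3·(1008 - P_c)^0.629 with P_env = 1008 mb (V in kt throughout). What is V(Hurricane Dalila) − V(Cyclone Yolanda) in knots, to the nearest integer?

95 kt

Hurricane Dalila: ΔP = 149; V ≈ 6.31 × 149^0.64 ≈ 155.19 kt.
Cyclone Yolanda: ΔP = 36; V ≈ 6.3 × 36^0.629 ≈ 60.01 kt.
Difference ≈ 155.19 − 60.01 = 95.18 → 95 kt.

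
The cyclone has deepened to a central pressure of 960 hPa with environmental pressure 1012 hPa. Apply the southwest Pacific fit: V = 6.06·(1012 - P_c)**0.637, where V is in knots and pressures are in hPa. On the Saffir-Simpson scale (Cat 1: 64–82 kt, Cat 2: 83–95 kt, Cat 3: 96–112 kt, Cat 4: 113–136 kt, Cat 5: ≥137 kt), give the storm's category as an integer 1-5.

ΔP = 1012 − 960 = 52 hPa.
V ≈ 6.06 × 52^0.637 = 6.06 × 12.39 ≈ 75 kt.
75 kt falls in the Category 1 band.

1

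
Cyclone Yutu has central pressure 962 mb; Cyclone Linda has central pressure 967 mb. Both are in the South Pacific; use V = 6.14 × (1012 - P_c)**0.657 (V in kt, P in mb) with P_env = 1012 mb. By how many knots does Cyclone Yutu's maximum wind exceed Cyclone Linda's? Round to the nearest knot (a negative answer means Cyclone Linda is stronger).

Cyclone Yutu: ΔP = 50; V ≈ 6.14 × 50^0.657 ≈ 80.24 kt.
Cyclone Linda: ΔP = 45; V ≈ 6.14 × 45^0.657 ≈ 74.87 kt.
Difference ≈ 80.24 − 74.87 = 5.37 → 5 kt.

5 kt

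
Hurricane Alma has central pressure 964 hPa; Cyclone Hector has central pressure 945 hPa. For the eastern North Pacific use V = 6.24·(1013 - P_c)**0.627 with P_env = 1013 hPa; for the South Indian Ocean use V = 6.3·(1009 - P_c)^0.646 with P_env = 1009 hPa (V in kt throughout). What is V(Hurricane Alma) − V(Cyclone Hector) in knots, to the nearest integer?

Hurricane Alma: ΔP = 49; V ≈ 6.24 × 49^0.627 ≈ 71.60 kt.
Cyclone Hector: ΔP = 64; V ≈ 6.3 × 64^0.646 ≈ 92.50 kt.
Difference ≈ 71.60 − 92.50 = -20.90 → -21 kt.

-21 kt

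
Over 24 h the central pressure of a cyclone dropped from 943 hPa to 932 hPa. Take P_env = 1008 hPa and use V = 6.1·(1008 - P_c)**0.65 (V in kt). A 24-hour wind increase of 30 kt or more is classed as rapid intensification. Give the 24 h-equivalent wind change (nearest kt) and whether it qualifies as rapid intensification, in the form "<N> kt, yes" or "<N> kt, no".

10 kt, no

V₁: ΔP = 65, V ≈ 6.1 × 65^0.65 ≈ 91.99 kt.
V₂: ΔP = 76, V ≈ 6.1 × 76^0.65 ≈ 101.83 kt.
ΔV over 24 h = 9.84 kt → 24 h equivalent = 9.84 × 24/24 ≈ 9.84 kt.
10 kt < 30 kt ⇒ not rapid intensification.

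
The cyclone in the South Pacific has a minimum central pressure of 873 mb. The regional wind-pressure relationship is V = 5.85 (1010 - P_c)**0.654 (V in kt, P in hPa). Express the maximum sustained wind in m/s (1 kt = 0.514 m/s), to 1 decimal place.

ΔP = 1010 − 873 = 137 mb.
V ≈ 5.85 × 137^0.654 = 5.85 × 24.970 ≈ 146.073 kt.
146.073 × 0.514 ≈ 75.08 m/s → 75.1 m/s.

75.1 m/s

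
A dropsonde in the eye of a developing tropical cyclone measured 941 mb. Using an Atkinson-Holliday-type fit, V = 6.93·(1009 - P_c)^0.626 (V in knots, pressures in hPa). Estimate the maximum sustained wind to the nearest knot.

97 kt

ΔP = 1009 − 941 = 68 mb.
68^0.626 ≈ 14.033.
V ≈ 6.93 × 14.033 ≈ 97.2 kt.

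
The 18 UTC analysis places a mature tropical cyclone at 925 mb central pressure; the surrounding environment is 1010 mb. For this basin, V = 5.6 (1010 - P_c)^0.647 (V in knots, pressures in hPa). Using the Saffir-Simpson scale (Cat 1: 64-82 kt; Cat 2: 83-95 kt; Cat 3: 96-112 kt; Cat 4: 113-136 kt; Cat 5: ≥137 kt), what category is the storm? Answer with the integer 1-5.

3

ΔP = 1010 − 925 = 85 mb.
V ≈ 5.6 × 85^0.647 = 5.6 × 17.71 ≈ 99 kt.
99 kt falls in the Category 3 band.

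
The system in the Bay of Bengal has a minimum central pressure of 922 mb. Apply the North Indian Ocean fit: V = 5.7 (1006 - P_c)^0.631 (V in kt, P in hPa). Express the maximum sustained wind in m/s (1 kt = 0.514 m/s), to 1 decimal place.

ΔP = 1006 − 922 = 84 mb.
V ≈ 5.7 × 84^0.631 = 5.7 × 16.376 ≈ 93.346 kt.
93.346 × 0.514 ≈ 47.98 m/s → 48.0 m/s.

48.0 m/s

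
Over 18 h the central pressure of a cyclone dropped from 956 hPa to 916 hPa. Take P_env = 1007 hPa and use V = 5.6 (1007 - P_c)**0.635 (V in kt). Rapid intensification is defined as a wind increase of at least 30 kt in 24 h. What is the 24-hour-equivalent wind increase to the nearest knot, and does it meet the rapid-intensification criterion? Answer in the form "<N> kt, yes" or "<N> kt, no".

40 kt, yes

V₁: ΔP = 51, V ≈ 5.6 × 51^0.635 ≈ 68.00 kt.
V₂: ΔP = 91, V ≈ 5.6 × 91^0.635 ≈ 98.22 kt.
ΔV over 18 h = 30.22 kt → 24 h equivalent = 30.22 × 24/18 ≈ 40.29 kt.
40 kt ≥ 30 kt ⇒ rapid intensification.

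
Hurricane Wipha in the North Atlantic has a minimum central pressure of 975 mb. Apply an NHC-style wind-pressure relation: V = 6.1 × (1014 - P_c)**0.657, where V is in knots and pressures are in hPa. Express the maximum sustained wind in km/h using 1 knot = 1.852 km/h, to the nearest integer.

125 km/h

ΔP = 1014 − 975 = 39 mb.
V ≈ 6.1 × 39^0.657 = 6.1 × 11.100 ≈ 67.711 kt.
67.711 × 1.852 ≈ 125.40 km/h → 125 km/h.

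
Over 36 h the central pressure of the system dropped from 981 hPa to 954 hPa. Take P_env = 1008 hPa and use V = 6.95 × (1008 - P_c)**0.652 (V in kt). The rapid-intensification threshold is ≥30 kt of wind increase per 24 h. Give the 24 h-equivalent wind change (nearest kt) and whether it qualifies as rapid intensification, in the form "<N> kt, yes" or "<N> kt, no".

23 kt, no

V₁: ΔP = 27, V ≈ 6.95 × 27^0.652 ≈ 59.60 kt.
V₂: ΔP = 54, V ≈ 6.95 × 54^0.652 ≈ 93.65 kt.
ΔV over 36 h = 34.05 kt → 24 h equivalent = 34.05 × 24/36 ≈ 22.70 kt.
23 kt < 30 kt ⇒ not rapid intensification.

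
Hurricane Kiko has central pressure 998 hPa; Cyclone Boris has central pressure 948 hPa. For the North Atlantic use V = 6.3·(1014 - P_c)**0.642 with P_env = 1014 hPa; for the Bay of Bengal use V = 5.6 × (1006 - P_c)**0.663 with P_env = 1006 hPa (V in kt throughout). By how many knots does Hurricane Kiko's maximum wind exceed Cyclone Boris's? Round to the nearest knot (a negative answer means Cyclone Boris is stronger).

-45 kt

Hurricane Kiko: ΔP = 16; V ≈ 6.3 × 16^0.642 ≈ 37.36 kt.
Cyclone Boris: ΔP = 58; V ≈ 5.6 × 58^0.663 ≈ 82.67 kt.
Difference ≈ 37.36 − 82.67 = -45.31 → -45 kt.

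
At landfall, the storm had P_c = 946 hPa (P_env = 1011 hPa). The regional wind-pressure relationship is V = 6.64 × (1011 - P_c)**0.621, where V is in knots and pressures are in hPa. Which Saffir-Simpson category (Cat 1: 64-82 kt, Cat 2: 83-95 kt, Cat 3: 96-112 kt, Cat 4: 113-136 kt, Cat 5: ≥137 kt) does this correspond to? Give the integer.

ΔP = 1011 − 946 = 65 hPa.
V ≈ 6.64 × 65^0.621 = 6.64 × 13.36 ≈ 89 kt.
89 kt falls in the Category 2 band.

2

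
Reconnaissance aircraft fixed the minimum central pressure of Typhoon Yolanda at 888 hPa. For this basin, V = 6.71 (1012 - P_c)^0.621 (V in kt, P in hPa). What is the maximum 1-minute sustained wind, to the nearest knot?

134 kt

ΔP = 1012 − 888 = 124 hPa.
124^0.621 ≈ 19.953.
V ≈ 6.71 × 19.953 ≈ 133.9 kt.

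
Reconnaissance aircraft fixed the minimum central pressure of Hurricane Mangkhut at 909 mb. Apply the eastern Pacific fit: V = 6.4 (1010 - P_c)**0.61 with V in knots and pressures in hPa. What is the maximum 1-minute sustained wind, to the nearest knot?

107 kt

ΔP = 1010 − 909 = 101 mb.
101^0.61 ≈ 16.697.
V ≈ 6.4 × 16.697 ≈ 106.9 kt.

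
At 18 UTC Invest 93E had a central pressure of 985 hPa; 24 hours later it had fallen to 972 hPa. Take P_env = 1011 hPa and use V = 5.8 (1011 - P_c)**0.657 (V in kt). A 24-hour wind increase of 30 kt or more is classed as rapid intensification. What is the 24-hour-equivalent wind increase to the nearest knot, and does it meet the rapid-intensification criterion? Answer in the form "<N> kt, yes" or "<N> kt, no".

15 kt, no

V₁: ΔP = 26, V ≈ 5.8 × 26^0.657 ≈ 49.32 kt.
V₂: ΔP = 39, V ≈ 5.8 × 39^0.657 ≈ 64.38 kt.
ΔV over 24 h = 15.06 kt → 24 h equivalent = 15.06 × 24/24 ≈ 15.06 kt.
15 kt < 30 kt ⇒ not rapid intensification.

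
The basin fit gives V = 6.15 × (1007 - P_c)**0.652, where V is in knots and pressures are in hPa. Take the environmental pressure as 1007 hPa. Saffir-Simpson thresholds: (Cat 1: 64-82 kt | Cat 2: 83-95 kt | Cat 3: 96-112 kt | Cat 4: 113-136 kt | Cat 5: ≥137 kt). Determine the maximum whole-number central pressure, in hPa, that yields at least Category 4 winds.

920 hPa

Category 4 begins at V = 113 kt.
Required ΔP = (113/6.15)^(1/0.652) = 18.374^1.534 ≈ 86.89 hPa.
P_c ≤ 1007 − 86.89 = 920.11, so the highest integer P_c is 920 hPa.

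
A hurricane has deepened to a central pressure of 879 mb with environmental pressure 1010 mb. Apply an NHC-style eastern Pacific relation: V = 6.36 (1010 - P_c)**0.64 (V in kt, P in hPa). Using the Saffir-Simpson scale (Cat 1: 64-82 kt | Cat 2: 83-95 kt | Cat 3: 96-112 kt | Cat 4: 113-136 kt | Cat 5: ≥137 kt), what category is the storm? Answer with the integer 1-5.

ΔP = 1010 − 879 = 131 mb.
V ≈ 6.36 × 131^0.64 = 6.36 × 22.65 ≈ 144 kt.
144 kt falls in the Category 5 band.

5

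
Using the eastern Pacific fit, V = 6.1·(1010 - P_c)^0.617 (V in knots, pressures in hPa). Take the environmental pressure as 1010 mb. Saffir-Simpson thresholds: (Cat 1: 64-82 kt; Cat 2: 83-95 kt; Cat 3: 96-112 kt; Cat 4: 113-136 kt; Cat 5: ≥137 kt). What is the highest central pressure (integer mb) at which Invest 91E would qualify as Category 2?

941 mb

Category 2 begins at V = 83 kt.
Required ΔP = (83/6.1)^(1/0.617) = 13.607^1.621 ≈ 68.79 mb.
P_c ≤ 1010 − 68.79 = 941.21, so the highest integer P_c is 941 mb.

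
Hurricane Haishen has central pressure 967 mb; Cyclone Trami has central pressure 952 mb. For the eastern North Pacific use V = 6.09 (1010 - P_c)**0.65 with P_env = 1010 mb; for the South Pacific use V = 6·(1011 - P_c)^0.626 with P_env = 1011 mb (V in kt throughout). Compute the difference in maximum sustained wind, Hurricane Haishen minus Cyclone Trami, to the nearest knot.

-7 kt

Hurricane Haishen: ΔP = 43; V ≈ 6.09 × 43^0.65 ≈ 70.21 kt.
Cyclone Trami: ΔP = 59; V ≈ 6 × 59^0.626 ≈ 77.04 kt.
Difference ≈ 70.21 − 77.04 = -6.83 → -7 kt.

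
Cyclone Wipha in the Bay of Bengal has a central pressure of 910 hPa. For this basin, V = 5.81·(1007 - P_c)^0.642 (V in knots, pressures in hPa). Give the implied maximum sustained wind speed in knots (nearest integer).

110 kt

ΔP = 1007 − 910 = 97 hPa.
97^0.642 ≈ 18.859.
V ≈ 5.81 × 18.859 ≈ 109.6 kt.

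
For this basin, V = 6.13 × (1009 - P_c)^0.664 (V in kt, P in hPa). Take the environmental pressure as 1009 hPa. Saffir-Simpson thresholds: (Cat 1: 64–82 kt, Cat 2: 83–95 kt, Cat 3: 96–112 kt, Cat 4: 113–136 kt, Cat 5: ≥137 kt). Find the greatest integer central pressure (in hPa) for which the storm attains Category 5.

901 hPa

Category 5 begins at V = 137 kt.
Required ΔP = (137/6.13)^(1/0.664) = 22.349^1.506 ≈ 107.65 hPa.
P_c ≤ 1009 − 107.65 = 901.35, so the highest integer P_c is 901 hPa.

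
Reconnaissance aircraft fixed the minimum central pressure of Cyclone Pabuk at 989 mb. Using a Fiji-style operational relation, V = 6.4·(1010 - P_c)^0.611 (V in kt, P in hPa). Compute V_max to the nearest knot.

ΔP = 1010 − 989 = 21 mb.
21^0.611 ≈ 6.425.
V ≈ 6.4 × 6.425 ≈ 41.1 kt.

41 kt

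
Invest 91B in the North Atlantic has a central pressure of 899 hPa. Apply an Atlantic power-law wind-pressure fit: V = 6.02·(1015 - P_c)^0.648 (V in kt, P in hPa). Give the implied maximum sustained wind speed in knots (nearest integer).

ΔP = 1015 − 899 = 116 hPa.
116^0.648 ≈ 21.766.
V ≈ 6.02 × 21.766 ≈ 131.0 kt.

131 kt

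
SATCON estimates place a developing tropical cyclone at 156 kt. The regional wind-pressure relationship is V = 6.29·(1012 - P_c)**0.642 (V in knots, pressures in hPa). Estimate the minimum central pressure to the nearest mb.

ΔP = (V / 6.29)^(1/0.642) = (156/6.29)^1.558.
156/6.29 = 24.801; 24.801^1.558 ≈ 148.62 mb.
P_c = 1012 − 148.62 = 863.38 ≈ 863 mb.

863 mb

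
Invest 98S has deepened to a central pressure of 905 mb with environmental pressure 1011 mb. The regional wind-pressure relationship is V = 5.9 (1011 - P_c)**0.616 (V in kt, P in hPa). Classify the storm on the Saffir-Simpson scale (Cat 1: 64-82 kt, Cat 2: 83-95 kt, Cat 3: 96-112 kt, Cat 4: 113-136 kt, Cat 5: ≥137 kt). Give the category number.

ΔP = 1011 − 905 = 106 mb.
V ≈ 5.9 × 106^0.616 = 5.9 × 17.68 ≈ 104 kt.
104 kt falls in the Category 3 band.

3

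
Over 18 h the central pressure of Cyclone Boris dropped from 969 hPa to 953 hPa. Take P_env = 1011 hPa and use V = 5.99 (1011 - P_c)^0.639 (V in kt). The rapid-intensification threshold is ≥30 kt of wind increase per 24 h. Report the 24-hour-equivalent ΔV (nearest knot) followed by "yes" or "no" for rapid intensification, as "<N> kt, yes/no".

20 kt, no

V₁: ΔP = 42, V ≈ 5.99 × 42^0.639 ≈ 65.27 kt.
V₂: ΔP = 58, V ≈ 5.99 × 58^0.639 ≈ 80.22 kt.
ΔV over 18 h = 14.95 kt → 24 h equivalent = 14.95 × 24/18 ≈ 19.93 kt.
20 kt < 30 kt ⇒ not rapid intensification.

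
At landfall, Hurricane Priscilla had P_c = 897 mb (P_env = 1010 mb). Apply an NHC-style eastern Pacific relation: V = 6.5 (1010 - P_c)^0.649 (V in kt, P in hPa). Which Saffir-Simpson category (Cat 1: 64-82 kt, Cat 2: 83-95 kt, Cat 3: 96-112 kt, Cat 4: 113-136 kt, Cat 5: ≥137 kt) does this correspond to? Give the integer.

ΔP = 1010 − 897 = 113 mb.
V ≈ 6.5 × 113^0.649 = 6.5 × 21.50 ≈ 140 kt.
140 kt falls in the Category 5 band.

5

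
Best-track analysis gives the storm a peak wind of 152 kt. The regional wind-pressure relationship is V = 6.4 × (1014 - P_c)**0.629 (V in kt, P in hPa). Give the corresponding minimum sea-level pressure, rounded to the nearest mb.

ΔP = (V / 6.4)^(1/0.629) = (152/6.4)^1.590.
152/6.4 = 23.750; 23.750^1.590 ≈ 153.84 mb.
P_c = 1014 − 153.84 = 860.16 ≈ 860 mb.

860 mb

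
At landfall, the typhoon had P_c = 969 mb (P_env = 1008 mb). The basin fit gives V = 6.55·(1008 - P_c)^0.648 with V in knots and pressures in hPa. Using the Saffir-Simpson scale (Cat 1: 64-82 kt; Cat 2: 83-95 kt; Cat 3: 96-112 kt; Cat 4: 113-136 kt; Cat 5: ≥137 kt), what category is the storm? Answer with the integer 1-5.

ΔP = 1008 − 969 = 39 mb.
V ≈ 6.55 × 39^0.648 = 6.55 × 10.74 ≈ 70 kt.
70 kt falls in the Category 1 band.

1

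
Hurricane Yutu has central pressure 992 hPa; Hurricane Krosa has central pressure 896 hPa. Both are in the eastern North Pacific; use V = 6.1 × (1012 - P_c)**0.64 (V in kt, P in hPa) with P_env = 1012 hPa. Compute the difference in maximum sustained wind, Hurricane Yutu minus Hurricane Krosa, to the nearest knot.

-86 kt

Hurricane Yutu: ΔP = 20; V ≈ 6.1 × 20^0.64 ≈ 41.49 kt.
Hurricane Krosa: ΔP = 116; V ≈ 6.1 × 116^0.64 ≈ 127.82 kt.
Difference ≈ 41.49 − 127.82 = -86.33 → -86 kt.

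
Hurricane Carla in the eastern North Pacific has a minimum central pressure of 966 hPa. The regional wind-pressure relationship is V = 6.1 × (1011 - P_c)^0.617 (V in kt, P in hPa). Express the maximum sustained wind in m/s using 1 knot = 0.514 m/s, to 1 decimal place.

ΔP = 1011 − 966 = 45 hPa.
V ≈ 6.1 × 45^0.617 = 6.1 × 10.472 ≈ 63.880 kt.
63.880 × 0.514 ≈ 32.83 m/s → 32.8 m/s.

32.8 m/s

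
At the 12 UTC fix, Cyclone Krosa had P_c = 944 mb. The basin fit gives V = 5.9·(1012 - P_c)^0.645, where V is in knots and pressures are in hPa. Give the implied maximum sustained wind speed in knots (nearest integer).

ΔP = 1012 − 944 = 68 mb.
68^0.645 ≈ 15.204.
V ≈ 5.9 × 15.204 ≈ 89.7 kt.

90 kt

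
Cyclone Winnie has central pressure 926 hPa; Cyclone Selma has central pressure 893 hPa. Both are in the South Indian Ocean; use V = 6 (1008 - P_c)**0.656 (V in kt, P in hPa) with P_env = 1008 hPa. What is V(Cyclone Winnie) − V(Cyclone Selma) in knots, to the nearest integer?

-27 kt

Cyclone Winnie: ΔP = 82; V ≈ 6 × 82^0.656 ≈ 108.05 kt.
Cyclone Selma: ΔP = 115; V ≈ 6 × 115^0.656 ≈ 134.89 kt.
Difference ≈ 108.05 − 134.89 = -26.84 → -27 kt.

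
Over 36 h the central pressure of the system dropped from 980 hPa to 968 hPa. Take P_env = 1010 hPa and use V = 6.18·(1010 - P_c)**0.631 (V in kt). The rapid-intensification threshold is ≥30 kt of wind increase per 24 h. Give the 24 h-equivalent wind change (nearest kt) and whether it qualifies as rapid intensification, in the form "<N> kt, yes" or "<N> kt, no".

8 kt, no

V₁: ΔP = 30, V ≈ 6.18 × 30^0.631 ≈ 52.85 kt.
V₂: ΔP = 42, V ≈ 6.18 × 42^0.631 ≈ 65.35 kt.
ΔV over 36 h = 12.50 kt → 24 h equivalent = 12.50 × 24/36 ≈ 8.33 kt.
8 kt < 30 kt ⇒ not rapid intensification.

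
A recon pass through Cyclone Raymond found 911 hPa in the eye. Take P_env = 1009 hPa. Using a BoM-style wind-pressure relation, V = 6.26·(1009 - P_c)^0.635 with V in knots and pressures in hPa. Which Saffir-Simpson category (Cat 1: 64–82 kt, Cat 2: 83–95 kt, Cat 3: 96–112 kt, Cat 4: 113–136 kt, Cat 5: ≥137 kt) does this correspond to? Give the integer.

ΔP = 1009 − 911 = 98 hPa.
V ≈ 6.26 × 98^0.635 = 6.26 × 18.38 ≈ 115 kt.
115 kt falls in the Category 4 band.

4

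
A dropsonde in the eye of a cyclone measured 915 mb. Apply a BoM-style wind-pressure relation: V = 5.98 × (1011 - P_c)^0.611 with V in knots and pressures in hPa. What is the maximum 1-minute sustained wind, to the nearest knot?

97 kt

ΔP = 1011 − 915 = 96 mb.
96^0.611 ≈ 16.262.
V ≈ 5.98 × 16.262 ≈ 97.2 kt.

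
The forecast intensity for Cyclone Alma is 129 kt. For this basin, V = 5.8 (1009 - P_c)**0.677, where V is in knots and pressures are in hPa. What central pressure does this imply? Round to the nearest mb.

911 mb

ΔP = (V / 5.8)^(1/0.677) = (129/5.8)^1.477.
129/5.8 = 22.241; 22.241^1.477 ≈ 97.70 mb.
P_c = 1009 − 97.70 = 911.30 ≈ 911 mb.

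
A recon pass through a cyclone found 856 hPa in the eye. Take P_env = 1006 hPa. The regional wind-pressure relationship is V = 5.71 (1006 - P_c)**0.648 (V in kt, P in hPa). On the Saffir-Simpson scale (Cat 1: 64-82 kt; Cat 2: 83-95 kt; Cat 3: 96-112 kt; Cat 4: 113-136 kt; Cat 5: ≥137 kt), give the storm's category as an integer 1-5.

ΔP = 1006 − 856 = 150 hPa.
V ≈ 5.71 × 150^0.648 = 5.71 × 25.71 ≈ 147 kt.
147 kt falls in the Category 5 band.

5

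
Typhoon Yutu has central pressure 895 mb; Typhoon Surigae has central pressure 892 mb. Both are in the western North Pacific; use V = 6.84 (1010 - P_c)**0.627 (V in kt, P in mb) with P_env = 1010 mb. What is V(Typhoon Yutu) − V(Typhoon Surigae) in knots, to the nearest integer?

-2 kt

Typhoon Yutu: ΔP = 115; V ≈ 6.84 × 115^0.627 ≈ 134.00 kt.
Typhoon Surigae: ΔP = 118; V ≈ 6.84 × 118^0.627 ≈ 136.18 kt.
Difference ≈ 134.00 − 136.18 = -2.18 → -2 kt.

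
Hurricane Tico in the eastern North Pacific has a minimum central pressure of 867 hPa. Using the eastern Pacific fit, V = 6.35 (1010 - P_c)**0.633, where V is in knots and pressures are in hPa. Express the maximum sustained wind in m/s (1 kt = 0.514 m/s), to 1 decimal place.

75.5 m/s

ΔP = 1010 − 867 = 143 hPa.
V ≈ 6.35 × 143^0.633 = 6.35 × 23.138 ≈ 146.927 kt.
146.927 × 0.514 ≈ 75.52 m/s → 75.5 m/s.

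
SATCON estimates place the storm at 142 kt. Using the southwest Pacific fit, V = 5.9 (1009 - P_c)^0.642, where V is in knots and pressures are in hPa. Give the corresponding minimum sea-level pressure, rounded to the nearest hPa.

ΔP = (V / 5.9)^(1/0.642) = (142/5.9)^1.558.
142/5.9 = 24.068; 24.068^1.558 ≈ 141.83 hPa.
P_c = 1009 − 141.83 = 867.17 ≈ 867 hPa.

867 hPa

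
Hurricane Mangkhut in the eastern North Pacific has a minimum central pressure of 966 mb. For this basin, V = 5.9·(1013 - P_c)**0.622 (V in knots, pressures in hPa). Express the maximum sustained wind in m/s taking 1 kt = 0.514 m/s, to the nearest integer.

ΔP = 1013 − 966 = 47 mb.
V ≈ 5.9 × 47^0.622 = 5.9 × 10.966 ≈ 64.699 kt.
64.699 × 0.514 ≈ 33.26 m/s → 33 m/s.

33 m/s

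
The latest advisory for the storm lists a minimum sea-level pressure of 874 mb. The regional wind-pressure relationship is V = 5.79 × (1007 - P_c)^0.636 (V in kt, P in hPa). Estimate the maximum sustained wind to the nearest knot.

ΔP = 1007 − 874 = 133 mb.
133^0.636 ≈ 22.427.
V ≈ 5.79 × 22.427 ≈ 129.9 kt.

130 kt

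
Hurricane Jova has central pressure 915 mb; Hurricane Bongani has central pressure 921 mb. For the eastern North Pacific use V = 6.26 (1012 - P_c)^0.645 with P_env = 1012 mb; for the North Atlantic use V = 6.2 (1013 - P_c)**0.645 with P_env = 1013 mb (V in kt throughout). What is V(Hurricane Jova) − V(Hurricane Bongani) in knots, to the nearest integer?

5 kt

Hurricane Jova: ΔP = 97; V ≈ 6.26 × 97^0.645 ≈ 119.69 kt.
Hurricane Bongani: ΔP = 92; V ≈ 6.2 × 92^0.645 ≈ 114.56 kt.
Difference ≈ 119.69 − 114.56 = 5.13 → 5 kt.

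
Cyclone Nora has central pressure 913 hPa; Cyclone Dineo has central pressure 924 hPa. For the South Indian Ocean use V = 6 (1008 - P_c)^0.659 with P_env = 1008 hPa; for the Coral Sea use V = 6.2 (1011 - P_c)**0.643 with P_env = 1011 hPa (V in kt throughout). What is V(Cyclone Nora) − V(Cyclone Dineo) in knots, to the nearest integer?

Cyclone Nora: ΔP = 95; V ≈ 6 × 95^0.659 ≈ 120.63 kt.
Cyclone Dineo: ΔP = 87; V ≈ 6.2 × 87^0.643 ≈ 109.52 kt.
Difference ≈ 120.63 − 109.52 = 11.11 → 11 kt.

11 kt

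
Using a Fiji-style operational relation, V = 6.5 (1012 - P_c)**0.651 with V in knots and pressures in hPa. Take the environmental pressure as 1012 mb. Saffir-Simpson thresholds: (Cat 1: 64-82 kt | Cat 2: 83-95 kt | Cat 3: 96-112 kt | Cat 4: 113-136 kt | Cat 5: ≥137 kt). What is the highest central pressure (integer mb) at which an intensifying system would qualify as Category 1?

Category 1 begins at V = 64 kt.
Required ΔP = (64/6.5)^(1/0.651) = 9.846^1.536 ≈ 33.55 mb.
P_c ≤ 1012 − 33.55 = 978.45, so the highest integer P_c is 978 mb.

978 mb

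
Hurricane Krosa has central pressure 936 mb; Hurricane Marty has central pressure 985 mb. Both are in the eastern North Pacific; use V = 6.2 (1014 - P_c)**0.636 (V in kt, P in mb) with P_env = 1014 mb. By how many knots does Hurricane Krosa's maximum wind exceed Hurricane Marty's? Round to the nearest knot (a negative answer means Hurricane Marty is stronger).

Hurricane Krosa: ΔP = 78; V ≈ 6.2 × 78^0.636 ≈ 99.03 kt.
Hurricane Marty: ΔP = 29; V ≈ 6.2 × 29^0.636 ≈ 52.78 kt.
Difference ≈ 99.03 − 52.78 = 46.25 → 46 kt.

46 kt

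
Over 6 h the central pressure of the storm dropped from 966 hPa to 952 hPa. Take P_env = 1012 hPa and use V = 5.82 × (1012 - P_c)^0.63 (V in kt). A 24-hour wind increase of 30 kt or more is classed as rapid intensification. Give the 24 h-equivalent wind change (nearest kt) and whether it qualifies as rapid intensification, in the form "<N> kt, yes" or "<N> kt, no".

47 kt, yes

V₁: ΔP = 46, V ≈ 5.82 × 46^0.63 ≈ 64.93 kt.
V₂: ΔP = 60, V ≈ 5.82 × 60^0.63 ≈ 76.76 kt.
ΔV over 6 h = 11.83 kt → 24 h equivalent = 11.83 × 24/6 ≈ 47.32 kt.
47 kt ≥ 30 kt ⇒ rapid intensification.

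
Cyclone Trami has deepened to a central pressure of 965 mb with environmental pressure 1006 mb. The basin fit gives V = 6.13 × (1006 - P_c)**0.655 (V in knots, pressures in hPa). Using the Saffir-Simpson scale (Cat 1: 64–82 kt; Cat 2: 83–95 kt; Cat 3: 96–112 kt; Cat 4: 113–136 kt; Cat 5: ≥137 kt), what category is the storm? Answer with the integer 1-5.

1

ΔP = 1006 − 965 = 41 mb.
V ≈ 6.13 × 41^0.655 = 6.13 × 11.39 ≈ 70 kt.
70 kt falls in the Category 1 band.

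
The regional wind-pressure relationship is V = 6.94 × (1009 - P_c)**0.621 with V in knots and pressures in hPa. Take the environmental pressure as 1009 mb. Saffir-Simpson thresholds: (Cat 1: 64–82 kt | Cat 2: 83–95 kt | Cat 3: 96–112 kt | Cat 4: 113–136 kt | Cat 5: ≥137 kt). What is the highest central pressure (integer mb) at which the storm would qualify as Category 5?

887 mb

Category 5 begins at V = 137 kt.
Required ΔP = (137/6.94)^(1/0.621) = 19.741^1.610 ≈ 121.88 mb.
P_c ≤ 1009 − 121.88 = 887.12, so the highest integer P_c is 887 mb.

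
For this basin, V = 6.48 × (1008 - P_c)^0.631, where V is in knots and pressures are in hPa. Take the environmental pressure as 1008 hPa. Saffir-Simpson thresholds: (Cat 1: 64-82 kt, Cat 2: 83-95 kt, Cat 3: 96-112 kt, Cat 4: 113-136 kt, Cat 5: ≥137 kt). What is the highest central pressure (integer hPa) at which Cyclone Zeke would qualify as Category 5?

882 hPa

Category 5 begins at V = 137 kt.
Required ΔP = (137/6.48)^(1/0.631) = 21.142^1.585 ≈ 125.91 hPa.
P_c ≤ 1008 − 125.91 = 882.09, so the highest integer P_c is 882 hPa.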